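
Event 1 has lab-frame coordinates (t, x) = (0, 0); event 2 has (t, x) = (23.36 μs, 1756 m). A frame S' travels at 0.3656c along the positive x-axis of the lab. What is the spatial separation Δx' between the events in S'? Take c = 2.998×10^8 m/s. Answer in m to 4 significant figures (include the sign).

γ = 1/√(1 − 0.3656²) = 1.07438
Δx' = γ(Δx − vΔt) = 1.07438 × (1756 m − 0.3656×(2.998×10^8 m/s)×23.36×10^-6 s)
= 1.07438 × (-804.417 m) = -864.2 m

Δx' ≈ -864.2 m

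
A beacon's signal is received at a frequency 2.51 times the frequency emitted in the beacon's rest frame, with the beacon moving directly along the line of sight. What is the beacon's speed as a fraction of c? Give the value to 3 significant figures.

β ≈ 0.726

f_obs/f_src = √((1+β)/(1−β)) = 2.51  ⇒  (1+β)/(1−β) = 6.3001
β = |1 − D²|/(1 + D²) = |1 − 6.3001|/(1 + 6.3001) = 0.726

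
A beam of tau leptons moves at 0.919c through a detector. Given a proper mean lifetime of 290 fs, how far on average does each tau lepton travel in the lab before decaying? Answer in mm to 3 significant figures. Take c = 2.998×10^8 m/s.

γ = 1/√(1 − 0.919²) = 2.5364
Dilated lifetime: Δt = γτ₀ = 2.5364 × 290 fs = 735.56 fs
d = vΔt = 0.919c × 735.56 fs = 2.7552×10^8 m/s × 7.3556×10^-13 s = 0.203 mm

d ≈ 0.203 mm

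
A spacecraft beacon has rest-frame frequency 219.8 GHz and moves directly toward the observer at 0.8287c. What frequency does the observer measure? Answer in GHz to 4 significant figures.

Relativistic Doppler: f_obs = f_src √((1+β)/(1−β))
= 219.8 × √(1.82870/0.171300) = 219.8 × 3.26733 = 718.2 GHz

f_obs ≈ 718.2 GHz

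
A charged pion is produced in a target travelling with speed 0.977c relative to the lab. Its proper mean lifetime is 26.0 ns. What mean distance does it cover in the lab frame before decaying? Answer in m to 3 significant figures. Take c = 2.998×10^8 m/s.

γ = 1/√(1 − 0.977²) = 4.6896
Dilated lifetime: Δt = γτ₀ = 4.6896 × 26.0 ns = 121.93 ns
d = vΔt = 0.977c × 121.93 ns = 2.9290×10^8 m/s × 1.2193×10^-7 s = 35.7 m

d ≈ 35.7 m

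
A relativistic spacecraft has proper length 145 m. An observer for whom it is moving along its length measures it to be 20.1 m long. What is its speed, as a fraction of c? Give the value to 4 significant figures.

γ = L₀/L = 145/20.1 = 7.21393
β = √(1 − 1/γ²) = 0.9903

β ≈ 0.9903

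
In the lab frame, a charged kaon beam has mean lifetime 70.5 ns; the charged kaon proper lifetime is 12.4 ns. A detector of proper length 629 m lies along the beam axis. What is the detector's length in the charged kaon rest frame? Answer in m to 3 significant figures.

L ≈ 111 m

Time dilation ⇒ γ = Δt/τ₀ = 70.5/12.4 = 5.6855
Length contraction: L = L₀/γ = 629/5.6855 = 111 m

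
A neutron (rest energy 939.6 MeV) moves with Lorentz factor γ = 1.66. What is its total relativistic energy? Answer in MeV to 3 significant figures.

E ≈ 1560 MeV

γ = 1.66 (given)
E = γm₀c² = 1.66 × 939.6 MeV = 1560 MeV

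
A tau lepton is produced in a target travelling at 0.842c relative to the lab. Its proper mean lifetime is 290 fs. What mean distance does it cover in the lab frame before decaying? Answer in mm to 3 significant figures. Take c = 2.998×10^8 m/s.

d ≈ 0.136 mm

γ = 1/√(1 − 0.842²) = 1.8536
Dilated lifetime: Δt = γτ₀ = 1.8536 × 290 fs = 537.56 fs
d = vΔt = 0.842c × 537.56 fs = 2.5243×10^8 m/s × 5.3756×10^-13 s = 0.136 mm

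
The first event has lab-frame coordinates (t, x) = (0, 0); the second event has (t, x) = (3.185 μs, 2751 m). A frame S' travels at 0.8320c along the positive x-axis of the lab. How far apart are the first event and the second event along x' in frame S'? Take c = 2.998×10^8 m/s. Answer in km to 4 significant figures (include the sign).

Δx' ≈ 3.527 km

γ = 1/√(1 − 0.8320²) = 1.80253
Δx' = γ(Δx − vΔt) = 1.80253 × (2751 m − 0.8320×(2.998×10^8 m/s)×3.185×10^-6 s)
= 1.80253 × (1956.55 m) = 3.527 km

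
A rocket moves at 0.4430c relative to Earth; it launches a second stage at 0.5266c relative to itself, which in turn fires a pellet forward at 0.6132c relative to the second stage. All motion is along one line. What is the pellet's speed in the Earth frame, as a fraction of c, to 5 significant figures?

u ≈ 0.94420c

Compose boost 2: (0.5266 + 0.4430)/(1 + 0.5266×0.4430) = 0.96960/1.233284 = 0.7861937
Compose boost 3: (0.6132 + 0.7861937)/(1 + 0.6132×0.7861937) = 1.399394/1.482094 = 0.94420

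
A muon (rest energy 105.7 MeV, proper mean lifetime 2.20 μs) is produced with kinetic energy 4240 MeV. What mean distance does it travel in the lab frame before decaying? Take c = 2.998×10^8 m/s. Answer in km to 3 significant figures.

γ = 1 + K/(m₀c²) = 1 + 4240/105.7 = 41.114
β = √(1 − 1/γ²) = 0.99970
Dilated lifetime: γτ₀ = 41.114 × 2.20 μs = 90.450 μs
d = βc·γτ₀ = 0.99970 × (2.998×10^8 m/s) × 9.0450×10^-5 s = 27.1 km

d ≈ 27.1 km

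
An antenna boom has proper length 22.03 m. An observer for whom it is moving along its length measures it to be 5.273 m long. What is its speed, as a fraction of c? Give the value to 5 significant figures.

β ≈ 0.97093

γ = L₀/L = 22.03/5.273 = 4.177887
β = √(1 − 1/γ²) = 0.97093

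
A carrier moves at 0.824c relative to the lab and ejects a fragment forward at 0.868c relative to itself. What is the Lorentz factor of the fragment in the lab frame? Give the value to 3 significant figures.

u_lab = (0.868 + 0.824)/(1 + 0.868×0.824) = 1.692/1.71523 = 0.986455
γ = 1/√(1 − 0.986455²) = 6.10

γ ≈ 6.10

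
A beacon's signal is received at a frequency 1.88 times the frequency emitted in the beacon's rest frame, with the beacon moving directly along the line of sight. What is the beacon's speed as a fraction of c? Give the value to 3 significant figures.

β ≈ 0.559

f_obs/f_src = √((1+β)/(1−β)) = 1.88  ⇒  (1+β)/(1−β) = 3.5344
β = |1 − D²|/(1 + D²) = |1 − 3.5344|/(1 + 3.5344) = 0.559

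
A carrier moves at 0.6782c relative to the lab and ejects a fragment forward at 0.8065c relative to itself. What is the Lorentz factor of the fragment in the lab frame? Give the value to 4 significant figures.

u_lab = (0.8065 + 0.6782)/(1 + 0.8065×0.6782) = 1.4847/1.546968 = 0.9597482
γ = 1/√(1 − 0.9597482²) = 3.560

γ ≈ 3.560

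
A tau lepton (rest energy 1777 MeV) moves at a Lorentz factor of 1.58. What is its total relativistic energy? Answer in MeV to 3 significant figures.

γ = 1.58 (given)
E = γm₀c² = 1.58 × 1777 MeV = 2810 MeV

E ≈ 2810 MeV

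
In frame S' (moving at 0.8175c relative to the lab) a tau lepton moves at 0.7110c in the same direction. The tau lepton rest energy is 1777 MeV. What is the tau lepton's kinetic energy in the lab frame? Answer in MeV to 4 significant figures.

K ≈ 5161 MeV

u_lab = (0.7110 + 0.8175)/(1 + 0.7110×0.8175) = 0.9666449
γ = 1/√(1 − 0.9666449²) = 3.90441
K = (γ − 1)m₀c² = (3.90441 − 1) × 1777 = 2.90441 × 1777 = 5161 MeV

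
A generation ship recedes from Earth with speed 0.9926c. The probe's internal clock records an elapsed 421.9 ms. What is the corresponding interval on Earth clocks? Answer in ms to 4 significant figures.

Δt ≈ 3474 ms

γ = 1/√(1 − 0.9926²) = 8.23520
Time dilation: Δt = γτ₀ = 8.23520 × 421.9 ms = 3474 ms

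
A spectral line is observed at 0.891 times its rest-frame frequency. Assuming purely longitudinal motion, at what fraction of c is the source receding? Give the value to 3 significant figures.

β ≈ 0.115

f_obs/f_src = √((1−β)/(1+β)) = 0.891  ⇒  (1−β)/(1+β) = 0.79388
β = |1 − D²|/(1 + D²) = |1 − 0.79388|/(1 + 0.79388) = 0.115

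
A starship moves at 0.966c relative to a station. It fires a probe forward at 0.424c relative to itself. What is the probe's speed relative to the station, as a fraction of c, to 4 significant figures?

Relativistic velocity addition: u = (u' + v)/(1 + u'v/c²)
= (0.424 + 0.966)/(1 + 0.424×0.966) = 1.390/1.40958 = 0.9861

u ≈ 0.9861c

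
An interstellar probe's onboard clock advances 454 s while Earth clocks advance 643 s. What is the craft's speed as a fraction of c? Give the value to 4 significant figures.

γ = Δt/τ₀ = 643/454 = 1.41630
β = √(1 − 1/γ²) = √(1 − 1/1.41630²) = 0.7081

β ≈ 0.7081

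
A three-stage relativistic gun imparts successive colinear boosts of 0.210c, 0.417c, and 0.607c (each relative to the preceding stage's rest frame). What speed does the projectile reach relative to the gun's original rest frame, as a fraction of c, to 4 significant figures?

Compose boost 2: (0.417 + 0.210)/(1 + 0.417×0.210) = 0.6270/1.08757 = 0.576515
Compose boost 3: (0.607 + 0.576515)/(1 + 0.607×0.576515) = 1.18351/1.34994 = 0.8767

u ≈ 0.8767c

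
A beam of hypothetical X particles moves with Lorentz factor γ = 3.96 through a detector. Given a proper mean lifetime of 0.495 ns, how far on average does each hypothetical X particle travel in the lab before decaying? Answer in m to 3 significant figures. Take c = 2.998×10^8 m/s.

β = √(1 − 1/γ²) = √(1 − 1/3.96²) = 0.96759
Dilated lifetime: Δt = γτ₀ = 3.96 × 0.495 ns = 1.9602 ns
d = vΔt = 0.96759c × 1.9602 ns = 2.9008×10^8 m/s × 1.9602×10^-9 s = 0.569 m

d ≈ 0.569 m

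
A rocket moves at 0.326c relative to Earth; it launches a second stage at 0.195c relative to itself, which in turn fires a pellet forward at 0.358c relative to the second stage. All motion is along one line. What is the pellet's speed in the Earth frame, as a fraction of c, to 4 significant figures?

u ≈ 0.7214c

Compose boost 2: (0.195 + 0.326)/(1 + 0.195×0.326) = 0.5210/1.06357 = 0.489860
Compose boost 3: (0.358 + 0.489860)/(1 + 0.358×0.489860) = 0.847860/1.17537 = 0.7214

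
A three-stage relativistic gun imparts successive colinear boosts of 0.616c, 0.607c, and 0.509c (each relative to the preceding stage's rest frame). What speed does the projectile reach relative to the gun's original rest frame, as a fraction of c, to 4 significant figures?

u ≈ 0.9629c

Compose boost 2: (0.607 + 0.616)/(1 + 0.607×0.616) = 1.223/1.37391 = 0.890159
Compose boost 3: (0.509 + 0.890159)/(1 + 0.509×0.890159) = 1.39916/1.45309 = 0.9629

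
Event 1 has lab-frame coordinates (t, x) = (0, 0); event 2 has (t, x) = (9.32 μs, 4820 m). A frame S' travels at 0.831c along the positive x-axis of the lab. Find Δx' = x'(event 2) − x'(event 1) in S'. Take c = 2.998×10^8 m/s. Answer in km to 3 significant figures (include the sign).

Δx' ≈ 4.49 km

γ = 1/√(1 − 0.831²) = 1.7977
Δx' = γ(Δx − vΔt) = 1.7977 × (4820 m − 0.831×(2.998×10^8 m/s)×9.32×10^-6 s)
= 1.7977 × (2498.1 m) = 4.49 km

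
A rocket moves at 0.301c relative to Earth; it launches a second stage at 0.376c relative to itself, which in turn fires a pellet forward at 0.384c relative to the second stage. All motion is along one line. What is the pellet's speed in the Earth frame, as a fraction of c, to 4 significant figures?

Compose boost 2: (0.376 + 0.301)/(1 + 0.376×0.301) = 0.6770/1.11318 = 0.608170
Compose boost 3: (0.384 + 0.608170)/(1 + 0.384×0.608170) = 0.992170/1.23354 = 0.8043

u ≈ 0.8043c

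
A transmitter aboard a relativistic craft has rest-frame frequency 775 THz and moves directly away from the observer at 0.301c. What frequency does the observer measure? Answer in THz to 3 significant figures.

f_obs ≈ 568 THz

Relativistic Doppler: f_obs = f_src √((1−β)/(1+β))
= 775 × √(0.69900/1.3010) = 775 × 0.73299 = 568 THz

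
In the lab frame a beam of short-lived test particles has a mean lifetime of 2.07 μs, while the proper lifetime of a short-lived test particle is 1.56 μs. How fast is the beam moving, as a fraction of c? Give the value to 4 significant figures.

γ = Δt/τ₀ = 2.07/1.56 = 1.32692
β = √(1 − 1/γ²) = √(1 − 1/1.32692²) = 0.6573

β ≈ 0.6573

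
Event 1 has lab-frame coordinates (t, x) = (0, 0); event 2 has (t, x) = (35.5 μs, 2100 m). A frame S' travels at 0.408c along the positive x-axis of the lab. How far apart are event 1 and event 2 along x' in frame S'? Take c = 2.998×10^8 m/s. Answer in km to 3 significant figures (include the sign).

Δx' ≈ -2.46 km

γ = 1/√(1 − 0.408²) = 1.0953
Δx' = γ(Δx − vΔt) = 1.0953 × (2100 m − 0.408×(2.998×10^8 m/s)×35.5×10^-6 s)
= 1.0953 × (-2242.3 m) = -2.46 km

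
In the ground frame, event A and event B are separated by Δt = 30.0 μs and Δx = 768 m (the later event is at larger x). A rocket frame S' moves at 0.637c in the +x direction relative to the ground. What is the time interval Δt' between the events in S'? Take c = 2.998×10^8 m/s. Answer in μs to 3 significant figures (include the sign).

Δt' ≈ 36.8 μs

γ = 1/√(1 − 0.637²) = 1.2972
Δt' = γ(Δt − vΔx/c²) = 1.2972 × (30.0 μs − 0.637×768 m / (2.998×10^8 m/s))
= 1.2972 × (28.368 μs) = 36.8 μs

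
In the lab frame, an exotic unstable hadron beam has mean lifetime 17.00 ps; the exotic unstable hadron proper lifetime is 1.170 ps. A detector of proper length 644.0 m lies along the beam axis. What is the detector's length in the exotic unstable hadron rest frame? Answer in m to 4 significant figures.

L ≈ 44.32 m

Time dilation ⇒ γ = Δt/τ₀ = 17.00/1.170 = 14.5299
Length contraction: L = L₀/γ = 644.0/14.5299 = 44.32 m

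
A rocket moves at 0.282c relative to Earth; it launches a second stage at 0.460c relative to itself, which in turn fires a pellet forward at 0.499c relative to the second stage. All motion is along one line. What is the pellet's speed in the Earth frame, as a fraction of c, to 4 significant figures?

u ≈ 0.8705c

Compose boost 2: (0.460 + 0.282)/(1 + 0.460×0.282) = 0.7420/1.12972 = 0.656800
Compose boost 3: (0.499 + 0.656800)/(1 + 0.499×0.656800) = 1.15580/1.32774 = 0.8705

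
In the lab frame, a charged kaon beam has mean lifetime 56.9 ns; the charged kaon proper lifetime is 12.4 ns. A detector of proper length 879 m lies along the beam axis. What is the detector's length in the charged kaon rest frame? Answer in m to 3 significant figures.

L ≈ 192 m

Time dilation ⇒ γ = Δt/τ₀ = 56.9/12.4 = 4.5887
Length contraction: L = L₀/γ = 879/4.5887 = 192 m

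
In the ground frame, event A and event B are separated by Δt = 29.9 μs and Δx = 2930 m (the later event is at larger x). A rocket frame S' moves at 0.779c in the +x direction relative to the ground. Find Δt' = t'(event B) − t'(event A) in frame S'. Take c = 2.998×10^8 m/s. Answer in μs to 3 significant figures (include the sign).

Δt' ≈ 35.5 μs

γ = 1/√(1 − 0.779²) = 1.5948
Δt' = γ(Δt − vΔx/c²) = 1.5948 × (29.9 μs − 0.779×2930 m / (2.998×10^8 m/s))
= 1.5948 × (22.287 μs) = 35.5 μs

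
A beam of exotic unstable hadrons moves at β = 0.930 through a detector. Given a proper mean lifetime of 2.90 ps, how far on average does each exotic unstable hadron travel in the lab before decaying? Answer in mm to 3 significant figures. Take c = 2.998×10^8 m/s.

γ = 1/√(1 − 0.930²) = 2.7206
Dilated lifetime: Δt = γτ₀ = 2.7206 × 2.90 ps = 7.8899 ps
d = vΔt = 0.930c × 7.8899 ps = 2.7881×10^8 m/s × 7.8899×10^-12 s = 2.20 mm

d ≈ 2.20 mm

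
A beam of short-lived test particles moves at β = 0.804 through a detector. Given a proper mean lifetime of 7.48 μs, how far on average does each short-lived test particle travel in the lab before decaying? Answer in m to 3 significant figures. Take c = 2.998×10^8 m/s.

γ = 1/√(1 − 0.804²) = 1.6817
Dilated lifetime: Δt = γτ₀ = 1.6817 × 7.48 μs = 12.579 μs
d = vΔt = 0.804c × 12.579 μs = 2.4104×10^8 m/s × 1.2579×10^-5 s = 3030 m

d ≈ 3030 m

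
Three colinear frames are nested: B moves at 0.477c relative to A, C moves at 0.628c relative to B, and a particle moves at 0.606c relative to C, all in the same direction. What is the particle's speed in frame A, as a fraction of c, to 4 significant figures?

Compose boost 2: (0.628 + 0.477)/(1 + 0.628×0.477) = 1.105/1.29956 = 0.850290
Compose boost 3: (0.606 + 0.850290)/(1 + 0.606×0.850290) = 1.45629/1.51528 = 0.9611

u ≈ 0.9611c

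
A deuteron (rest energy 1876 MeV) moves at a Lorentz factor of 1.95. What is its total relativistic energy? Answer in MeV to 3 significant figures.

E ≈ 3660 MeV

γ = 1.95 (given)
E = γm₀c² = 1.95 × 1876 MeV = 3660 MeV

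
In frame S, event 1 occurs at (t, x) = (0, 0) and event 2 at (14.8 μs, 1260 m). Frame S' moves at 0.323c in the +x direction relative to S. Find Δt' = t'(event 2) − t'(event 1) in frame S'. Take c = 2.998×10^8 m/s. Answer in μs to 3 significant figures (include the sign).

γ = 1/√(1 − 0.323²) = 1.0566
Δt' = γ(Δt − vΔx/c²) = 1.0566 × (14.8 μs − 0.323×1260 m / (2.998×10^8 m/s))
= 1.0566 × (13.442 μs) = 14.2 μs

Δt' ≈ 14.2 μs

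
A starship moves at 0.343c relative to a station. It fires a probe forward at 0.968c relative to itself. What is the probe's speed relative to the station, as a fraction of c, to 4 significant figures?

Relativistic velocity addition: u = (u' + v)/(1 + u'v/c²)
= (0.968 + 0.343)/(1 + 0.968×0.343) = 1.311/1.33202 = 0.9842

u ≈ 0.9842c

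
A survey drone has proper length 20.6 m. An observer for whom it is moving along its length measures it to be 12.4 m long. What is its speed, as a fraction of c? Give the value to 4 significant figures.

β ≈ 0.7985

γ = L₀/L = 20.6/12.4 = 1.66129
β = √(1 − 1/γ²) = 0.7985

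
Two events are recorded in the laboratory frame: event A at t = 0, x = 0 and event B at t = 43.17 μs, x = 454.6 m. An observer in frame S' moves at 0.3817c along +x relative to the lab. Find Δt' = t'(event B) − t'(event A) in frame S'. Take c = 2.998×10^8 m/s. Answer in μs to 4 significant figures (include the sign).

Δt' ≈ 46.08 μs

γ = 1/√(1 − 0.3817²) = 1.08192
Δt' = γ(Δt − vΔx/c²) = 1.08192 × (43.17 μs − 0.3817×454.6 m / (2.998×10^8 m/s))
= 1.08192 × (42.5912 μs) = 46.08 μs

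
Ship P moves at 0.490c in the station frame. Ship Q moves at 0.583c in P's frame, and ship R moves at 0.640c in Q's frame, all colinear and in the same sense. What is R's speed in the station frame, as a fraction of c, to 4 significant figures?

Compose boost 2: (0.583 + 0.490)/(1 + 0.583×0.490) = 1.073/1.28567 = 0.834584
Compose boost 3: (0.640 + 0.834584)/(1 + 0.640×0.834584) = 1.47458/1.53413 = 0.9612

u ≈ 0.9612c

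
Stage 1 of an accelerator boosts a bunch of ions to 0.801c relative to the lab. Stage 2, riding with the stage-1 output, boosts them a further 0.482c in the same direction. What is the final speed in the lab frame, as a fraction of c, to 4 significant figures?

u ≈ 0.9256c

Compose boost 2: (0.482 + 0.801)/(1 + 0.482×0.801) = 1.283/1.38608 = 0.9256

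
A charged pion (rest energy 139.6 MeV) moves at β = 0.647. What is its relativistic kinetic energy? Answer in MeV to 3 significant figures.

γ = 1/√(1 − 0.647²) = 1.3115
K = (γ − 1)m₀c² = (1.3115 − 1) × 139.6 MeV = 0.31149 × 139.6 MeV = 43.5 MeV

K ≈ 43.5 MeV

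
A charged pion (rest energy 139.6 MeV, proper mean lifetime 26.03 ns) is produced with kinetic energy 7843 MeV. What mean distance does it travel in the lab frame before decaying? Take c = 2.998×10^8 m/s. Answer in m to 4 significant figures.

d ≈ 446.2 m

γ = 1 + K/(m₀c²) = 1 + 7843/139.6 = 57.1819
β = √(1 − 1/γ²) = 0.999847
Dilated lifetime: γτ₀ = 57.1819 × 26.03 ns = 1488.45 ns
d = βc·γτ₀ = 0.999847 × (2.998×10^8 m/s) × 1.48845×10^-6 s = 446.2 m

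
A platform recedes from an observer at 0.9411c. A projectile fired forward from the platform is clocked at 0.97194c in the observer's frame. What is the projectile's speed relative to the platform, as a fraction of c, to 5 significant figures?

Inverse velocity addition: u' = (u − v)/(1 − uv/c²)
= (0.97194 − 0.9411)/(1 − 0.97194×0.9411) = 0.030840/0.08530727 = 0.36152

u' ≈ 0.36152c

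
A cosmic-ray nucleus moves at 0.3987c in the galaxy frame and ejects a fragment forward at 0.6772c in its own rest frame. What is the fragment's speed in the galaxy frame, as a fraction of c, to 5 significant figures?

u ≈ 0.84717c

Compose boost 2: (0.6772 + 0.3987)/(1 + 0.6772×0.3987) = 1.0759/1.270000 = 0.84717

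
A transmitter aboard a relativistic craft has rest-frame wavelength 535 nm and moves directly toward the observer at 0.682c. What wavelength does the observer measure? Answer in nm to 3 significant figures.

λ_obs ≈ 233 nm

Relativistic Doppler: λ_obs = λ_src √((1−β)/(1+β))
= 535 × √(0.31800/1.6820) = 535 × 0.43481 = 233 nm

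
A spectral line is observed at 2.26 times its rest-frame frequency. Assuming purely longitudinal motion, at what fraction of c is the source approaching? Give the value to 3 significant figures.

β ≈ 0.673

f_obs/f_src = √((1+β)/(1−β)) = 2.26  ⇒  (1+β)/(1−β) = 5.1076
β = |1 − D²|/(1 + D²) = |1 − 5.1076|/(1 + 5.1076) = 0.673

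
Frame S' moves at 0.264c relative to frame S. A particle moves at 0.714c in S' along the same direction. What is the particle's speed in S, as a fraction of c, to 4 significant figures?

Relativistic velocity addition: u = (u' + v)/(1 + u'v/c²)
= (0.714 + 0.264)/(1 + 0.714×0.264) = 0.9780/1.18850 = 0.8229

u ≈ 0.8229c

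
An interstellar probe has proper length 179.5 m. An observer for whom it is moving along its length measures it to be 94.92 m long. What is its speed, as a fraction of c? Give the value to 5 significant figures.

β ≈ 0.84875

γ = L₀/L = 179.5/94.92 = 1.891066
β = √(1 − 1/γ²) = 0.84875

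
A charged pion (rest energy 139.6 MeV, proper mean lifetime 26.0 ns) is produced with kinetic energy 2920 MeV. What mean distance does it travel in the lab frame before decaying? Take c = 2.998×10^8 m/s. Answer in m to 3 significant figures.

d ≈ 171 m

γ = 1 + K/(m₀c²) = 1 + 2920/139.6 = 21.917
β = √(1 − 1/γ²) = 0.99896
Dilated lifetime: γτ₀ = 21.917 × 26.0 ns = 569.84 ns
d = βc·γτ₀ = 0.99896 × (2.998×10^8 m/s) × 5.6984×10^-7 s = 171 m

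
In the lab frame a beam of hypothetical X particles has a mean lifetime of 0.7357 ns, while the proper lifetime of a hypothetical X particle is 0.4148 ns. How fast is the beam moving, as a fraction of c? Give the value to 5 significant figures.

β ≈ 0.82590

γ = Δt/τ₀ = 0.7357/0.4148 = 1.773626
β = √(1 − 1/γ²) = √(1 − 1/1.773626²) = 0.82590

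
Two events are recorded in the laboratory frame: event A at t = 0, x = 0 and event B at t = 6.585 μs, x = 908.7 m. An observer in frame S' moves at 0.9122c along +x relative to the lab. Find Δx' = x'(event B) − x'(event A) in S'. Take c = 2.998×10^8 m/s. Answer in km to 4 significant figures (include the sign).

Δx' ≈ -2.177 km

γ = 1/√(1 − 0.9122²) = 2.44054
Δx' = γ(Δx − vΔt) = 2.44054 × (908.7 m − 0.9122×(2.998×10^8 m/s)×6.585×10^-6 s)
= 2.44054 × (-892.150 m) = -2.177 km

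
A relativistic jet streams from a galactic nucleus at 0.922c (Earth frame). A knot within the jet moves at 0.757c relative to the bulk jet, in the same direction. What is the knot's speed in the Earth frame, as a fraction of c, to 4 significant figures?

u ≈ 0.9888c

Relativistic velocity addition: u = (u' + v)/(1 + u'v/c²)
= (0.757 + 0.922)/(1 + 0.757×0.922) = 1.679/1.69795 = 0.9888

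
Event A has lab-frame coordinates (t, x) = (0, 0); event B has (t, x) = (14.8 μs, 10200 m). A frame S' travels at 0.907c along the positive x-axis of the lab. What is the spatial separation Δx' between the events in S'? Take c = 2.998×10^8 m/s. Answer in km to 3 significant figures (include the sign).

Δx' ≈ 14.7 km

γ = 1/√(1 − 0.907²) = 2.3746
Δx' = γ(Δx − vΔt) = 2.3746 × (10200 m − 0.907×(2.998×10^8 m/s)×14.8×10^-6 s)
= 2.3746 × (6175.6 m) = 14.7 km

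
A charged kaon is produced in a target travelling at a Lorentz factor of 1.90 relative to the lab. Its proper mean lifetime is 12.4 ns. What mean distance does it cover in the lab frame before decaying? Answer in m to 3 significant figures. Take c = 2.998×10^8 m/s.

β = √(1 − 1/γ²) = √(1 − 1/1.90²) = 0.85029
Dilated lifetime: Δt = γτ₀ = 1.90 × 12.4 ns = 23.560 ns
d = vΔt = 0.85029c × 23.560 ns = 2.5492×10^8 m/s × 2.3560×10^-8 s = 6.01 m

d ≈ 6.01 m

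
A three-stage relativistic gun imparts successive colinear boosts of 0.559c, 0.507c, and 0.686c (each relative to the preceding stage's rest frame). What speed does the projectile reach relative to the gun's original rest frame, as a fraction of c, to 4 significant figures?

u ≈ 0.9661c

Compose boost 2: (0.507 + 0.559)/(1 + 0.507×0.559) = 1.066/1.28341 = 0.830598
Compose boost 3: (0.686 + 0.830598)/(1 + 0.686×0.830598) = 1.51660/1.56979 = 0.9661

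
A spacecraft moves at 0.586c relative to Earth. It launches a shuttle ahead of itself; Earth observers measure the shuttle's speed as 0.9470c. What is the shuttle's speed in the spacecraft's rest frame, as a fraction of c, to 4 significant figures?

Inverse velocity addition: u' = (u − v)/(1 − uv/c²)
= (0.9470 − 0.586)/(1 − 0.9470×0.586) = 0.3610/0.445058 = 0.8111

u' ≈ 0.8111c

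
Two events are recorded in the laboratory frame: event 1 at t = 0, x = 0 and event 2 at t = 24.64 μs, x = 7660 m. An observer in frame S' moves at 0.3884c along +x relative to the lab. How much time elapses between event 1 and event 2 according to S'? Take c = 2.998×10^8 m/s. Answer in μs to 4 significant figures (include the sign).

Δt' ≈ 15.97 μs

γ = 1/√(1 − 0.3884²) = 1.08520
Δt' = γ(Δt − vΔx/c²) = 1.08520 × (24.64 μs − 0.3884×7660 m / (2.998×10^8 m/s))
= 1.08520 × (14.7162 μs) = 15.97 μs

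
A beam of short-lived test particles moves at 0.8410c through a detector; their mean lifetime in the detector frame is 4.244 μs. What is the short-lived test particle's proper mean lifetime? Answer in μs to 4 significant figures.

τ₀ ≈ 2.296 μs

γ = 1/√(1 − 0.8410²) = 1.84831
Proper time: τ₀ = Δt/γ = 4.244/1.84831 = 2.296 μs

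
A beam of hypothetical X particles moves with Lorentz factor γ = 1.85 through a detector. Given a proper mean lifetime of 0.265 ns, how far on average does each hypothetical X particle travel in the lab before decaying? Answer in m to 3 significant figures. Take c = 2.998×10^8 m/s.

d ≈ 0.124 m

β = √(1 − 1/γ²) = √(1 − 1/1.85²) = 0.84132
Dilated lifetime: Δt = γτ₀ = 1.85 × 0.265 ns = 0.49025 ns
d = vΔt = 0.84132c × 0.49025 ns = 2.5223×10^8 m/s × 4.9025×10^-10 s = 0.124 m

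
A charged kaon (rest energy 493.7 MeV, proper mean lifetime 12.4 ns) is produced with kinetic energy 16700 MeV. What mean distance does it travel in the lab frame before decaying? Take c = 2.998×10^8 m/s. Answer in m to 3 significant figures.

γ = 1 + K/(m₀c²) = 1 + 16700/493.7 = 34.826
β = √(1 − 1/γ²) = 0.99959
Dilated lifetime: γτ₀ = 34.826 × 12.4 ns = 431.85 ns
d = βc·γτ₀ = 0.99959 × (2.998×10^8 m/s) × 4.3185×10^-7 s = 129 m

d ≈ 129 m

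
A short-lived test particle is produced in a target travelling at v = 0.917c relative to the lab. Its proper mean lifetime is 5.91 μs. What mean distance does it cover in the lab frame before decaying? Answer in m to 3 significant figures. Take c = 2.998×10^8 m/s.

γ = 1/√(1 − 0.917²) = 2.5070
Dilated lifetime: Δt = γτ₀ = 2.5070 × 5.91 μs = 14.816 μs
d = vΔt = 0.917c × 14.816 μs = 2.7492×10^8 m/s × 1.4816×10^-5 s = 4070 m

d ≈ 4070 m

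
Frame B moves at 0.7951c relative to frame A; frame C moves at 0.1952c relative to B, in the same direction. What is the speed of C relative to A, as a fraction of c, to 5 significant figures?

Compose boost 2: (0.1952 + 0.7951)/(1 + 0.1952×0.7951) = 0.99030/1.155204 = 0.85725

u ≈ 0.85725c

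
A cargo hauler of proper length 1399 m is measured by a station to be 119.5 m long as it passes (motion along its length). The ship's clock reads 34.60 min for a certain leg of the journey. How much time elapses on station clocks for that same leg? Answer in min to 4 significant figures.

Δt ≈ 405.1 min

Length contraction ⇒ γ = L₀/L = 1399/119.5 = 11.7071
Time dilation: Δt = γτ₀ = 11.7071 × 34.60 min = 405.1 min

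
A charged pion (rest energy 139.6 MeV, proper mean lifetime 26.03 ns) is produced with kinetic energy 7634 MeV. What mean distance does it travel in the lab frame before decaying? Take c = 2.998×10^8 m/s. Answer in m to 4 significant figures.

d ≈ 434.5 m

γ = 1 + K/(m₀c²) = 1 + 7634/139.6 = 55.6848
β = √(1 − 1/γ²) = 0.999839
Dilated lifetime: γτ₀ = 55.6848 × 26.03 ns = 1449.48 ns
d = βc·γτ₀ = 0.999839 × (2.998×10^8 m/s) × 1.44948×10^-6 s = 434.5 m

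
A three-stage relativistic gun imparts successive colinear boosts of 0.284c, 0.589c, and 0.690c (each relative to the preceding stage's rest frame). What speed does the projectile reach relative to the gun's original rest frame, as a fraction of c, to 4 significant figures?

u ≈ 0.9484c

Compose boost 2: (0.589 + 0.284)/(1 + 0.589×0.284) = 0.8730/1.16728 = 0.747895
Compose boost 3: (0.690 + 0.747895)/(1 + 0.690×0.747895) = 1.43790/1.51605 = 0.9484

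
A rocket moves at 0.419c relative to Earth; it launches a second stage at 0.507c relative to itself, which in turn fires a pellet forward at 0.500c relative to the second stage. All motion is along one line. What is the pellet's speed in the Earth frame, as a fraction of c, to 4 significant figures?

Compose boost 2: (0.507 + 0.419)/(1 + 0.507×0.419) = 0.9260/1.21243 = 0.763754
Compose boost 3: (0.500 + 0.763754)/(1 + 0.500×0.763754) = 1.26375/1.38188 = 0.9145

u ≈ 0.9145c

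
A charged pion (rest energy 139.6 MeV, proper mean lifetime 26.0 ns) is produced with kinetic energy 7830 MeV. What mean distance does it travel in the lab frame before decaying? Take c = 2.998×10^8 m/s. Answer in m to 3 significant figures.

d ≈ 445 m

γ = 1 + K/(m₀c²) = 1 + 7830/139.6 = 57.089
β = √(1 − 1/γ²) = 0.99985
Dilated lifetime: γτ₀ = 57.089 × 26.0 ns = 1484.3 ns
d = βc·γτ₀ = 0.99985 × (2.998×10^8 m/s) × 1.4843×10^-6 s = 445 m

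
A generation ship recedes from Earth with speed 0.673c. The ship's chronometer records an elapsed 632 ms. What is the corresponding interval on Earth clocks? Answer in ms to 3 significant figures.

γ = 1/√(1 − 0.673²) = 1.3520
Time dilation: Δt = γτ₀ = 1.3520 × 632 ms = 854 ms

Δt ≈ 854 ms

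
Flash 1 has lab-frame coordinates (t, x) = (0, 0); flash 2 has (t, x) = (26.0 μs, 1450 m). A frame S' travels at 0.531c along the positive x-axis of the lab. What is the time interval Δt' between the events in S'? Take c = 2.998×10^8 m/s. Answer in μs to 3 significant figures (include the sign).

Δt' ≈ 27.7 μs

γ = 1/√(1 − 0.531²) = 1.1801
Δt' = γ(Δt − vΔx/c²) = 1.1801 × (26.0 μs − 0.531×1450 m / (2.998×10^8 m/s))
= 1.1801 × (23.432 μs) = 27.7 μs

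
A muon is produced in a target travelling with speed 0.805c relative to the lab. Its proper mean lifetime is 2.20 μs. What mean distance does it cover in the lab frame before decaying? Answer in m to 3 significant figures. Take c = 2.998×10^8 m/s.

γ = 1/√(1 − 0.805²) = 1.6856
Dilated lifetime: Δt = γτ₀ = 1.6856 × 2.20 μs = 3.7082 μs
d = vΔt = 0.805c × 3.7082 μs = 2.4134×10^8 m/s × 3.7082×10^-6 s = 895 m

d ≈ 895 m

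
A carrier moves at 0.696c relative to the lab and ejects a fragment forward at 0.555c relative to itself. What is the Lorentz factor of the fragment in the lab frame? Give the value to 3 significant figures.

γ ≈ 2.32

u_lab = (0.555 + 0.696)/(1 + 0.555×0.696) = 1.251/1.38628 = 0.902415
γ = 1/√(1 − 0.902415²) = 2.32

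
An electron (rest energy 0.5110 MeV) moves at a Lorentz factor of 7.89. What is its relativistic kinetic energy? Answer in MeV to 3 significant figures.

K ≈ 3.52 MeV

γ = 7.89 (given)
K = (γ − 1)m₀c² = (7.89 − 1) × 0.5110 MeV = 6.8900 × 0.5110 MeV = 3.52 MeV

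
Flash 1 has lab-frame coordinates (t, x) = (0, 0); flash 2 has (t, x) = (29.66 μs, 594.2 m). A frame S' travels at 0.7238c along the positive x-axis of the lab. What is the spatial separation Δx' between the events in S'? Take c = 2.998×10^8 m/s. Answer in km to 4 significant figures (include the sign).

γ = 1/√(1 − 0.7238²) = 1.44925
Δx' = γ(Δx − vΔt) = 1.44925 × (594.2 m − 0.7238×(2.998×10^8 m/s)×29.66×10^-6 s)
= 1.44925 × (-5841.88 m) = -8.466 km

Δx' ≈ -8.466 km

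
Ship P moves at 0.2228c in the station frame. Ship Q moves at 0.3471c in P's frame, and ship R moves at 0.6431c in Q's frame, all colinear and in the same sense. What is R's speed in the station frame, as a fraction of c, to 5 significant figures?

Compose boost 2: (0.3471 + 0.2228)/(1 + 0.3471×0.2228) = 0.56990/1.077334 = 0.5289911
Compose boost 3: (0.6431 + 0.5289911)/(1 + 0.6431×0.5289911) = 1.172091/1.340194 = 0.87457

u ≈ 0.87457c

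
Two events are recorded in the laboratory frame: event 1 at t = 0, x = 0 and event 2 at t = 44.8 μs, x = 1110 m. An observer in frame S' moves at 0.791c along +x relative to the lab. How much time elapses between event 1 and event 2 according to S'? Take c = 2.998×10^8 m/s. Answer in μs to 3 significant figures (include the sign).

Δt' ≈ 68.4 μs

γ = 1/√(1 − 0.791²) = 1.6345
Δt' = γ(Δt − vΔx/c²) = 1.6345 × (44.8 μs − 0.791×1110 m / (2.998×10^8 m/s))
= 1.6345 × (41.871 μs) = 68.4 μs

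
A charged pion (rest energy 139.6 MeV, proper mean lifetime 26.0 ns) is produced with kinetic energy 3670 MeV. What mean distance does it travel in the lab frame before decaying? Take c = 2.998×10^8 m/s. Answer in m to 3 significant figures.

d ≈ 213 m

γ = 1 + K/(m₀c²) = 1 + 3670/139.6 = 27.289
β = √(1 − 1/γ²) = 0.99933
Dilated lifetime: γτ₀ = 27.289 × 26.0 ns = 709.52 ns
d = βc·γτ₀ = 0.99933 × (2.998×10^8 m/s) × 7.0952×10^-7 s = 213 m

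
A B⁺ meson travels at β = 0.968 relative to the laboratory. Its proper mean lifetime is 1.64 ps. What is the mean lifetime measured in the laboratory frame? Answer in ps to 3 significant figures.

Δt ≈ 6.54 ps

γ = 1/√(1 − 0.968²) = 3.9849
Time dilation: Δt = γτ₀ = 3.9849 × 1.64 ps = 6.54 ps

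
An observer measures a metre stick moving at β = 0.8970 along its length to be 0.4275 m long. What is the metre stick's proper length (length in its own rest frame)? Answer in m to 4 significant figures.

L₀ ≈ 0.9671 m

γ = 1/√(1 − 0.8970²) = 2.26229
L₀ = γL = 2.26229 × 0.4275 = 0.9671 m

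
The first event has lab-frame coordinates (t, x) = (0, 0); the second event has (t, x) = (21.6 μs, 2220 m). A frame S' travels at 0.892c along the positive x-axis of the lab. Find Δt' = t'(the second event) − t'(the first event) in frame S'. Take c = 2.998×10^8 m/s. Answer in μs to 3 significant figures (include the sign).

γ = 1/√(1 − 0.892²) = 2.2122
Δt' = γ(Δt − vΔx/c²) = 2.2122 × (21.6 μs − 0.892×2220 m / (2.998×10^8 m/s))
= 2.2122 × (14.995 μs) = 33.2 μs

Δt' ≈ 33.2 μs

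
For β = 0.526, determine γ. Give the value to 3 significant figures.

γ ≈ 1.18

γ = 1/√(1 − β²) = 1/√(1 − 0.526²) = 1/√(0.72332) = 1.18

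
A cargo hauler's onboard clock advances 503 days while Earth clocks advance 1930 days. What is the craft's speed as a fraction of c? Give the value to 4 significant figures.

β ≈ 0.9654

γ = Δt/τ₀ = 1930/503 = 3.83698
β = √(1 − 1/γ²) = √(1 − 1/3.83698²) = 0.9654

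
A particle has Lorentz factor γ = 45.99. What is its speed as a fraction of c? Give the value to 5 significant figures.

β = √(1 − 1/γ²) = √(1 − 1/45.99²) = √(0.9995272) = 0.99976

β ≈ 0.99976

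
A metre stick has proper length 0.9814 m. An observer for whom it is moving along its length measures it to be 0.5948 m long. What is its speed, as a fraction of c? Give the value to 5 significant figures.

β ≈ 0.79541

γ = L₀/L = 0.9814/0.5948 = 1.649966
β = √(1 − 1/γ²) = 0.79541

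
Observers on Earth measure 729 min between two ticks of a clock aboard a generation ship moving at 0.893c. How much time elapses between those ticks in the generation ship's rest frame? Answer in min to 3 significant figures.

γ = 1/√(1 − 0.893²) = 2.2219
Proper time: τ₀ = Δt/γ = 729/2.2219 = 328 min

τ₀ ≈ 328 min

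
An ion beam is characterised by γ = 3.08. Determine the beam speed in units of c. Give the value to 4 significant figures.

β ≈ 0.9458

β = √(1 − 1/γ²) = √(1 − 1/3.08²) = √(0.894586) = 0.9458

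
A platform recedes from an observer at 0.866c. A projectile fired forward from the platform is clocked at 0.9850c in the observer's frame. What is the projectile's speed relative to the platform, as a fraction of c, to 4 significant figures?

Inverse velocity addition: u' = (u − v)/(1 − uv/c²)
= (0.9850 − 0.866)/(1 − 0.9850×0.866) = 0.1190/0.146990 = 0.8096

u' ≈ 0.8096c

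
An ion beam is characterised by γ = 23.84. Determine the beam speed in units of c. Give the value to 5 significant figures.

β = √(1 − 1/γ²) = √(1 − 1/23.84²) = √(0.9982405) = 0.99912

β ≈ 0.99912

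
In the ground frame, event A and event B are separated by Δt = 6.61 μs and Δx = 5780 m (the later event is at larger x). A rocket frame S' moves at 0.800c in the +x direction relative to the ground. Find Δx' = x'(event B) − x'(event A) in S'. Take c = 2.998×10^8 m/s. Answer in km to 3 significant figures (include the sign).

Δx' ≈ 6.99 km

γ = 1/√(1 − 0.800²) = 1.6667
Δx' = γ(Δx − vΔt) = 1.6667 × (5780 m − 0.800×(2.998×10^8 m/s)×6.61×10^-6 s)
= 1.6667 × (4194.7 m) = 6.99 km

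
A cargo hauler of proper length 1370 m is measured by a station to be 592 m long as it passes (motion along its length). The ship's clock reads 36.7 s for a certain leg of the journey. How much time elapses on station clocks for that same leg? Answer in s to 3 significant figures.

Δt ≈ 84.9 s

Length contraction ⇒ γ = L₀/L = 1370/592 = 2.3142
Time dilation: Δt = γτ₀ = 2.3142 × 36.7 s = 84.9 s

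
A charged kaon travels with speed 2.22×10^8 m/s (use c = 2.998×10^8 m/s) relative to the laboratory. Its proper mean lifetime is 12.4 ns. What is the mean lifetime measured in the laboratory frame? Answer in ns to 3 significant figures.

β = v/c = 2.22×10^8 / 2.998×10^8 = 0.74049
γ = 1/√(1 − 0.74049²) = 1.4880
Time dilation: Δt = γτ₀ = 1.4880 × 12.4 ns = 18.5 ns

Δt ≈ 18.5 ns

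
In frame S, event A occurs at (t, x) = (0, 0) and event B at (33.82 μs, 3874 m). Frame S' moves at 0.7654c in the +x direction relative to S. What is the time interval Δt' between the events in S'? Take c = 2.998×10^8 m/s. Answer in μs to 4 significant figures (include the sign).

Δt' ≈ 37.18 μs

γ = 1/√(1 − 0.7654²) = 1.55387
Δt' = γ(Δt − vΔx/c²) = 1.55387 × (33.82 μs − 0.7654×3874 m / (2.998×10^8 m/s))
= 1.55387 × (23.9295 μs) = 37.18 μs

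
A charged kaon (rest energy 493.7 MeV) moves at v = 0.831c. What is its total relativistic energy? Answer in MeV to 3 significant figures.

E ≈ 888 MeV

γ = 1/√(1 − 0.831²) = 1.7977
E = γm₀c² = 1.7977 × 493.7 MeV = 888 MeV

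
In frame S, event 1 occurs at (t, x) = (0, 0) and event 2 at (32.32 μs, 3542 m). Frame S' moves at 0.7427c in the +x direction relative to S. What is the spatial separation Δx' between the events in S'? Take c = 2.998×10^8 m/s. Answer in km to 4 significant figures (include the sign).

γ = 1/√(1 − 0.7427²) = 1.49337
Δx' = γ(Δx − vΔt) = 1.49337 × (3542 m − 0.7427×(2.998×10^8 m/s)×32.32×10^-6 s)
= 1.49337 × (-3654.42 m) = -5.457 km

Δx' ≈ -5.457 km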